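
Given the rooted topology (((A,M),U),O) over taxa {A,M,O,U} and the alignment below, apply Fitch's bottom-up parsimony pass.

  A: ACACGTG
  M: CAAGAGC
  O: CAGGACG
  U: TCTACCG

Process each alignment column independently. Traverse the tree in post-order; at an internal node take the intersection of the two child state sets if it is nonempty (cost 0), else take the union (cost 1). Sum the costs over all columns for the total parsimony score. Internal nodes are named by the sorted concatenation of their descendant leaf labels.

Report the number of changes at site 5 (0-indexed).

2

AM@0: {A} ∪ {C} = {A,C} (union, +1)
AMU@0: {A,C} ∪ {T} = {A,C,T} (union, +1)
AMOU@0: {A,C,T} ∩ {C} = {C} (intersection, +0)
AM@1: {C} ∪ {A} = {A,C} (union, +1)
AMU@1: {A,C} ∩ {C} = {C} (intersection, +0)
AMOU@1: {C} ∪ {A} = {A,C} (union, +1)
AM@2: {A} ∩ {A} = {A} (intersection, +0)
AMU@2: {A} ∪ {T} = {A,T} (union, +1)
AMOU@2: {A,T} ∪ {G} = {A,G,T} (union, +1)
AM@3: {C} ∪ {G} = {C,G} (union, +1)
AMU@3: {C,G} ∪ {A} = {A,C,G} (union, +1)
AMOU@3: {A,C,G} ∩ {G} = {G} (intersection, +0)
AM@4: {G} ∪ {A} = {A,G} (union, +1)
AMU@4: {A,G} ∪ {C} = {A,C,G} (union, +1)
AMOU@4: {A,C,G} ∩ {A} = {A} (intersection, +0)
AM@5: {T} ∪ {G} = {G,T} (union, +1)
AMU@5: {G,T} ∪ {C} = {C,G,T} (union, +1)
AMOU@5: {C,G,T} ∩ {C} = {C} (intersection, +0)
AM@6: {G} ∪ {C} = {C,G} (union, +1)
AMU@6: {C,G} ∩ {G} = {G} (intersection, +0)
AMOU@6: {G} ∩ {G} = {G} (intersection, +0)
per-site changes: [2, 2, 2, 2, 2, 2, 1]; total = 13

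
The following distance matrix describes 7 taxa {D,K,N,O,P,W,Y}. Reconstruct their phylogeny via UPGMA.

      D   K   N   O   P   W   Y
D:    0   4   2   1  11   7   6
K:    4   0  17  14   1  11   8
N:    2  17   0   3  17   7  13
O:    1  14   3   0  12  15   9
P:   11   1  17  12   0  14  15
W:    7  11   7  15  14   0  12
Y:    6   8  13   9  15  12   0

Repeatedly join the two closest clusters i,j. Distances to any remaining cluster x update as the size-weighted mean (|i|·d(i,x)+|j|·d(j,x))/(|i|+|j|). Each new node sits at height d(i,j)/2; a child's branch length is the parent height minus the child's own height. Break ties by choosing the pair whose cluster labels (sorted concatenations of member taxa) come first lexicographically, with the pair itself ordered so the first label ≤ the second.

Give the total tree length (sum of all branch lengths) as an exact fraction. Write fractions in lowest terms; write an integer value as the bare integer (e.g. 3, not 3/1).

iteration 1: select D,O (d=1); attach at lengths (1/2, 1/2); label the merged cluster DO
  updated: d(DO,K)=9, d(DO,N)=5/2, d(DO,P)=23/2, d(DO,W)=11, d(DO,Y)=15/2
iteration 2: select K,P (d=1); attach at lengths (1/2, 1/2); label the merged cluster KP
  updated: d(DO,KP)=41/4, d(KP,N)=17, d(KP,W)=25/2, d(KP,Y)=23/2
iteration 3: select DO,N (d=5/2); attach at lengths (3/4, 5/4); label the merged cluster DNO
  updated: d(DNO,KP)=25/2, d(DNO,W)=29/3, d(DNO,Y)=28/3
iteration 4: select DNO,Y (d=28/3); attach at lengths (41/12, 14/3); label the merged cluster DNOY
  updated: d(DNOY,KP)=49/4, d(DNOY,W)=41/4
iteration 5: select DNOY,W (d=41/4); attach at lengths (11/24, 41/8); label the merged cluster DNOWY
  updated: d(DNOWY,KP)=123/10
iteration 6: select DNOWY,KP (d=123/10); attach at lengths (41/40, 113/20); label the merged cluster DKNOPWY
final tree: (((((D:1/2,O:1/2):3/4,N:5/4):41/12,Y:14/3):11/24,W:41/8):41/40,(K:1/2,P:1/2):113/20)
total length: 2921/120

2921/120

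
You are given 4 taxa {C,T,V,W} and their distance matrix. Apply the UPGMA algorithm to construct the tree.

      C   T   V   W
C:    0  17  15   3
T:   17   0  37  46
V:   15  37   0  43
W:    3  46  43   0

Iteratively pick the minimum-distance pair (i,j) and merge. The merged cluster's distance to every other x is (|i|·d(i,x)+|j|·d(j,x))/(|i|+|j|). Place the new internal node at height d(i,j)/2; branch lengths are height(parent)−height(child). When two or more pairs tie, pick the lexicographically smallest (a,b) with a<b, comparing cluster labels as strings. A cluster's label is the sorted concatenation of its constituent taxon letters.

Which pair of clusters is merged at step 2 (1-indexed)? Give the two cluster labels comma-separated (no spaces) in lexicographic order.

CW,V

1. join C+W (d=3) ⇒ CW; edges |C|=3/2, |W|=3/2
  updated: d(CW,T)=63/2, d(CW,V)=29
2. join CW+V (d=29) ⇒ CVW; edges |CW|=13, |V|=29/2
  updated: d(CVW,T)=100/3
3. join CVW+T (d=100/3) ⇒ CTVW; edges |CVW|=13/6, |T|=50/3
final tree: (((C:3/2,W:3/2):13,V:29/2):13/6,T:50/3)
total length: 148/3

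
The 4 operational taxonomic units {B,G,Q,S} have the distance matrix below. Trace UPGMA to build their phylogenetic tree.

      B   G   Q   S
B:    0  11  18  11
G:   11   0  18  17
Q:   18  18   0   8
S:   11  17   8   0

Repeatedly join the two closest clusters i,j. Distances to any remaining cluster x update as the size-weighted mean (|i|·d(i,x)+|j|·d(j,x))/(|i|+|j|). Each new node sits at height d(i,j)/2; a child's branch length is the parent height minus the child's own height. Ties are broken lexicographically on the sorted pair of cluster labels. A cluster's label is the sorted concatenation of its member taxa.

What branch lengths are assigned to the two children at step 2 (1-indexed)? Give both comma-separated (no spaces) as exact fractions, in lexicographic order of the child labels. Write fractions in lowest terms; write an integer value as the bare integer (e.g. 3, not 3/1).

step 1: merge (Q,S) at d=8; branch lengths Q→4, S→4; new cluster QS
  updated: d(B,QS)=29/2, d(G,QS)=35/2
step 2: merge (B,G) at d=11; branch lengths B→11/2, G→11/2; new cluster BG
  updated: d(BG,QS)=16
step 3: merge (BG,QS) at d=16; branch lengths BG→5/2, QS→4; new cluster BGQS
final tree: ((B:11/2,G:11/2):5/2,(Q:4,S:4):4)
total length: 51/2

11/2,11/2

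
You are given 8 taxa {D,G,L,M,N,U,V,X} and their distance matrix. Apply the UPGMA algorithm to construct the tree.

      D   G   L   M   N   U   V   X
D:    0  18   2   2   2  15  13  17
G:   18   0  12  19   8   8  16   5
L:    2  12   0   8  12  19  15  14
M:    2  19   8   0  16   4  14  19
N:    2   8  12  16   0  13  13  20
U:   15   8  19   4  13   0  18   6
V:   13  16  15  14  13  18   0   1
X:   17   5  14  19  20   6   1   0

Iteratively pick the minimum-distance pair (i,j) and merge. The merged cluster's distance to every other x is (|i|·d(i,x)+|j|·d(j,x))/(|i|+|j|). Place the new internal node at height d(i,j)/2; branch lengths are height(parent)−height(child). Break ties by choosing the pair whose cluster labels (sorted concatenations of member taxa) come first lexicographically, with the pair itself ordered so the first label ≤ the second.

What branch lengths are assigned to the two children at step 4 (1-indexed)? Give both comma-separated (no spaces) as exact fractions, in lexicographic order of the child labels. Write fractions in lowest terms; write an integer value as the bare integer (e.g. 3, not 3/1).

1. join V+X (d=1) ⇒ VX; edges |V|=1/2, |X|=1/2
  updated: d(D,VX)=15, d(G,VX)=21/2, d(L,VX)=29/2, d(M,VX)=33/2, d(N,VX)=33/2, d(U,VX)=12
2. join D+L (d=2) ⇒ DL; edges |D|=1, |L|=1
  updated: d(DL,G)=15, d(DL,M)=5, d(DL,N)=7, d(DL,U)=17, d(DL,VX)=59/4
3. join M+U (d=4) ⇒ MU; edges |M|=2, |U|=2
  updated: d(DL,MU)=11, d(G,MU)=27/2, d(MU,N)=29/2, d(MU,VX)=57/4
4. join DL+N (d=7) ⇒ DLN; edges |DL|=5/2, |N|=7/2
  updated: d(DLN,G)=38/3, d(DLN,MU)=73/6, d(DLN,VX)=46/3
5. join G+VX (d=21/2) ⇒ GVX; edges |G|=21/4, |VX|=19/4
  updated: d(DLN,GVX)=130/9, d(GVX,MU)=14
6. join DLN+MU (d=73/6) ⇒ DLMNU; edges |DLN|=31/12, |MU|=49/12
  updated: d(DLMNU,GVX)=214/15
7. join DLMNU+GVX (d=214/15) ⇒ DGLMNUVX; edges |DLMNU|=21/20, |GVX|=113/60
final tree: ((((D:1,L:1):5/2,N:7/2):31/12,(M:2,U:2):49/12):21/20,(G:21/4,(V:1/2,X:1/2):19/4):113/60)
total length: 163/5

5/2,7/2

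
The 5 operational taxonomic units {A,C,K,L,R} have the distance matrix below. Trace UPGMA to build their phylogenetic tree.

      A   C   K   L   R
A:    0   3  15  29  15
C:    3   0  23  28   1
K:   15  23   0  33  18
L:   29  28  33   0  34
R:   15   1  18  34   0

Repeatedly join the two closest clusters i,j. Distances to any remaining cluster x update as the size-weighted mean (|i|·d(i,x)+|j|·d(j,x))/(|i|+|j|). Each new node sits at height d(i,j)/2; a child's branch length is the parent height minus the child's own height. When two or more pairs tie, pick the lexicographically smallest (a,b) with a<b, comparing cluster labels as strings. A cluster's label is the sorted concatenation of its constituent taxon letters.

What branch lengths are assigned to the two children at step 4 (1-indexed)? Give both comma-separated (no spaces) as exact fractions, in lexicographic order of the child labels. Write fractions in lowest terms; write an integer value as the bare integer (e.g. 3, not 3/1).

37/6,31/2

iteration 1: select C,R (d=1); attach at lengths (1/2, 1/2); label the merged cluster CR
  updated: d(A,CR)=9, d(CR,K)=41/2, d(CR,L)=31
iteration 2: select A,CR (d=9); attach at lengths (9/2, 4); label the merged cluster ACR
  updated: d(ACR,K)=56/3, d(ACR,L)=91/3
iteration 3: select ACR,K (d=56/3); attach at lengths (29/6, 28/3); label the merged cluster ACKR
  updated: d(ACKR,L)=31
iteration 4: select ACKR,L (d=31); attach at lengths (37/6, 31/2); label the merged cluster ACKLR
final tree: (((A:9/2,(C:1/2,R:1/2):4):29/6,K:28/3):37/6,L:31/2)
total length: 136/3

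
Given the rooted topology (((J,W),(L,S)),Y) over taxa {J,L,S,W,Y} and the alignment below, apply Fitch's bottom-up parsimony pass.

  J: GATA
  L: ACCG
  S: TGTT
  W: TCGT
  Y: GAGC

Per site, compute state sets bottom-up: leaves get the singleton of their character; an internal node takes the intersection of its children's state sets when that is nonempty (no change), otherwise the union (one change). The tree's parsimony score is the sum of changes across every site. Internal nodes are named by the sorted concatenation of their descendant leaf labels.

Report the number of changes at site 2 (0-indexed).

site 0, node JW: J={G} ∪ W={T} → {G,T} (+1)
site 0, node LS: L={A} ∪ S={T} → {A,T} (+1)
site 0, node JLSW: JW={G,T} ∩ LS={A,T} → {T} (+0)
site 0, node JLSWY: JLSW={T} ∪ Y={G} → {G,T} (+1)
site 1, node JW: J={A} ∪ W={C} → {A,C} (+1)
site 1, node LS: L={C} ∪ S={G} → {C,G} (+1)
site 1, node JLSW: JW={A,C} ∩ LS={C,G} → {C} (+0)
site 1, node JLSWY: JLSW={C} ∪ Y={A} → {A,C} (+1)
site 2, node JW: J={T} ∪ W={G} → {G,T} (+1)
site 2, node LS: L={C} ∪ S={T} → {C,T} (+1)
site 2, node JLSW: JW={G,T} ∩ LS={C,T} → {T} (+0)
site 2, node JLSWY: JLSW={T} ∪ Y={G} → {G,T} (+1)
site 3, node JW: J={A} ∪ W={T} → {A,T} (+1)
site 3, node LS: L={G} ∪ S={T} → {G,T} (+1)
site 3, node JLSW: JW={A,T} ∩ LS={G,T} → {T} (+0)
site 3, node JLSWY: JLSW={T} ∪ Y={C} → {C,T} (+1)
per-site changes: [3, 3, 3, 3]; total = 12

3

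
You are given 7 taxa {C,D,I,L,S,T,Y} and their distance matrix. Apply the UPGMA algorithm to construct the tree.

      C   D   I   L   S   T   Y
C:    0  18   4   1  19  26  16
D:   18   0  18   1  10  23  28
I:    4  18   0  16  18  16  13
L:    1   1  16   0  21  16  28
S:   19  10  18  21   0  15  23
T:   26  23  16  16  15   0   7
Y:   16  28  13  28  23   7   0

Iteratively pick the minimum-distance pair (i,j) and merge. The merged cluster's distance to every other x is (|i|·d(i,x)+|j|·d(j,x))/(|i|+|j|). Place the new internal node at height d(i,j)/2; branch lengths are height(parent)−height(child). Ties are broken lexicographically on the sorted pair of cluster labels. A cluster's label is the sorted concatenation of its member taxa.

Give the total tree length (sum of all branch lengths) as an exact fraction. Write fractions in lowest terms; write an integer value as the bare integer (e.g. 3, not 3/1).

2639/60

1. join C+L (d=1) ⇒ CL; edges |C|=1/2, |L|=1/2
  updated: d(CL,D)=19/2, d(CL,I)=10, d(CL,S)=20, d(CL,T)=21, d(CL,Y)=22
2. join T+Y (d=7) ⇒ TY; edges |T|=7/2, |Y|=7/2
  updated: d(CL,TY)=43/2, d(D,TY)=51/2, d(I,TY)=29/2, d(S,TY)=19
3. join CL+D (d=19/2) ⇒ CDL; edges |CL|=17/4, |D|=19/4
  updated: d(CDL,I)=38/3, d(CDL,S)=50/3, d(CDL,TY)=137/6
4. join CDL+I (d=38/3) ⇒ CDIL; edges |CDL|=19/12, |I|=19/3
  updated: d(CDIL,S)=17, d(CDIL,TY)=83/4
5. join CDIL+S (d=17) ⇒ CDILS; edges |CDIL|=13/6, |S|=17/2
  updated: d(CDILS,TY)=102/5
6. join CDILS+TY (d=102/5) ⇒ CDILSTY; edges |CDILS|=17/10, |TY|=67/10
final tree: (((((C:1/2,L:1/2):17/4,D:19/4):19/12,I:19/3):13/6,S:17/2):17/10,(T:7/2,Y:7/2):67/10)
total length: 2639/60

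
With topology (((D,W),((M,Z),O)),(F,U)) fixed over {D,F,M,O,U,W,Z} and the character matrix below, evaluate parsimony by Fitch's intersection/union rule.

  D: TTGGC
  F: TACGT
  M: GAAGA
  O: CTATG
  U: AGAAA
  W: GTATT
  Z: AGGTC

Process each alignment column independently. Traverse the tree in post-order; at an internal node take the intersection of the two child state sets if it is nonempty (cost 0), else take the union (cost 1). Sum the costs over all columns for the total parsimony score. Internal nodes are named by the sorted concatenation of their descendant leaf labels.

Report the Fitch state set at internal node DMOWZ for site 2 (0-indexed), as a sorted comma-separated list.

DW@0: {T} ∪ {G} = {G,T} (union, +1)
MZ@0: {G} ∪ {A} = {A,G} (union, +1)
MOZ@0: {A,G} ∪ {C} = {A,C,G} (union, +1)
DMOWZ@0: {G,T} ∩ {A,C,G} = {G} (intersection, +0)
FU@0: {T} ∪ {A} = {A,T} (union, +1)
DFMOUWZ@0: {G} ∪ {A,T} = {A,G,T} (union, +1)
DW@1: {T} ∩ {T} = {T} (intersection, +0)
MZ@1: {A} ∪ {G} = {A,G} (union, +1)
MOZ@1: {A,G} ∪ {T} = {A,G,T} (union, +1)
DMOWZ@1: {T} ∩ {A,G,T} = {T} (intersection, +0)
FU@1: {A} ∪ {G} = {A,G} (union, +1)
DFMOUWZ@1: {T} ∪ {A,G} = {A,G,T} (union, +1)
DW@2: {G} ∪ {A} = {A,G} (union, +1)
MZ@2: {A} ∪ {G} = {A,G} (union, +1)
MOZ@2: {A,G} ∩ {A} = {A} (intersection, +0)
DMOWZ@2: {A,G} ∩ {A} = {A} (intersection, +0)
FU@2: {C} ∪ {A} = {A,C} (union, +1)
DFMOUWZ@2: {A} ∩ {A,C} = {A} (intersection, +0)
DW@3: {G} ∪ {T} = {G,T} (union, +1)
MZ@3: {G} ∪ {T} = {G,T} (union, +1)
MOZ@3: {G,T} ∩ {T} = {T} (intersection, +0)
DMOWZ@3: {G,T} ∩ {T} = {T} (intersection, +0)
FU@3: {G} ∪ {A} = {A,G} (union, +1)
DFMOUWZ@3: {T} ∪ {A,G} = {A,G,T} (union, +1)
DW@4: {C} ∪ {T} = {C,T} (union, +1)
MZ@4: {A} ∪ {C} = {A,C} (union, +1)
MOZ@4: {A,C} ∪ {G} = {A,C,G} (union, +1)
DMOWZ@4: {C,T} ∩ {A,C,G} = {C} (intersection, +0)
FU@4: {T} ∪ {A} = {A,T} (union, +1)
DFMOUWZ@4: {C} ∪ {A,T} = {A,C,T} (union, +1)
per-site changes: [5, 4, 3, 4, 5]; total = 21

A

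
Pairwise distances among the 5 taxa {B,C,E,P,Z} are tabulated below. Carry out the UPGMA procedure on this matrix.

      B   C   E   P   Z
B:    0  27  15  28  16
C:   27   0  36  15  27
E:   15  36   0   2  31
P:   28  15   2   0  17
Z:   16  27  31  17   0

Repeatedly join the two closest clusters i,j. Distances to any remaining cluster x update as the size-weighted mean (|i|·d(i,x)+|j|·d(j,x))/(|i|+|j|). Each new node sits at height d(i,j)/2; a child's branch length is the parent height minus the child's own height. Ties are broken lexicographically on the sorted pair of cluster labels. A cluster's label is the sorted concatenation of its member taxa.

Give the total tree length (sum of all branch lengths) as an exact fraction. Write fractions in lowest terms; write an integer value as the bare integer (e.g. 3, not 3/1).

step 1: merge (E,P) at d=2; branch lengths E→1, P→1; new cluster EP
  updated: d(B,EP)=43/2, d(C,EP)=51/2, d(EP,Z)=24
step 2: merge (B,Z) at d=16; branch lengths B→8, Z→8; new cluster BZ
  updated: d(BZ,C)=27, d(BZ,EP)=91/4
step 3: merge (BZ,EP) at d=91/4; branch lengths BZ→27/8, EP→83/8; new cluster BEPZ
  updated: d(BEPZ,C)=105/4
step 4: merge (BEPZ,C) at d=105/4; branch lengths BEPZ→7/4, C→105/8; new cluster BCEPZ
final tree: (((B:8,Z:8):27/8,(E:1,P:1):83/8):7/4,C:105/8)
total length: 373/8

373/8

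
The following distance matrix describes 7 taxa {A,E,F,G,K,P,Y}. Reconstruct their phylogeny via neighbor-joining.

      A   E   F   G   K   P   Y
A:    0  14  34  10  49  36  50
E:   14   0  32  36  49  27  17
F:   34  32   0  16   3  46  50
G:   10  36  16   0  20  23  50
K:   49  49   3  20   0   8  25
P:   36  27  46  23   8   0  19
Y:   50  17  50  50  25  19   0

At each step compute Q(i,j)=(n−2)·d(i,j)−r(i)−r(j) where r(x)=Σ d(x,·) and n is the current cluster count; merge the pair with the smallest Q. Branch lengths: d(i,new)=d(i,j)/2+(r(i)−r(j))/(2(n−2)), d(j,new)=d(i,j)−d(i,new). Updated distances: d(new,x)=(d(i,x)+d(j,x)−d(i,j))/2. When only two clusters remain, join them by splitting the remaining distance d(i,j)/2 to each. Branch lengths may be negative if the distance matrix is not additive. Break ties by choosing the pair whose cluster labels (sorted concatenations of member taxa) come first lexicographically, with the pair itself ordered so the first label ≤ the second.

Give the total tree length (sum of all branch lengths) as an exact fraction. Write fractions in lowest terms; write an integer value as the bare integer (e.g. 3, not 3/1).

597/8

iteration 1: select F,K (d=3, Q=-320); attach at lengths (21/5, -6/5); label the merged cluster FK
  updated: d(A,FK)=40, d(E,FK)=39, d(FK,G)=33/2, d(FK,P)=51/2, d(FK,Y)=36
iteration 2: select A,G (d=10, Q=-491/2); attach at lengths (109/16, 51/16); label the merged cluster AG
  updated: d(AG,E)=20, d(AG,FK)=93/4, d(AG,P)=49/2, d(AG,Y)=45
iteration 3: select E,Y (d=17, Q=-169); attach at lengths (37/6, 65/6); label the merged cluster EY
  updated: d(AG,EY)=24, d(EY,FK)=29, d(EY,P)=29/2
iteration 4: select AG,FK (d=93/4, Q=-103); attach at lengths (81/8, 105/8); label the merged cluster AFGK
  updated: d(AFGK,EY)=119/8, d(AFGK,P)=107/8
iteration 5: select AFGK,EY (d=119/8, Q=-171/4); attach at lengths (55/8, 8); label the merged cluster AEFGKY
  updated: d(AEFGKY,P)=13/2
iteration 6: select AEFGKY,P (d=13/2); attach at lengths (13/4, 13/4); label the merged cluster AEFGKPY
final tree: ((((A:109/16,G:51/16):81/8,(F:21/5,K:-6/5):105/8):55/8,(E:37/6,Y:65/6):8):13/4,P:13/4)
total length: 597/8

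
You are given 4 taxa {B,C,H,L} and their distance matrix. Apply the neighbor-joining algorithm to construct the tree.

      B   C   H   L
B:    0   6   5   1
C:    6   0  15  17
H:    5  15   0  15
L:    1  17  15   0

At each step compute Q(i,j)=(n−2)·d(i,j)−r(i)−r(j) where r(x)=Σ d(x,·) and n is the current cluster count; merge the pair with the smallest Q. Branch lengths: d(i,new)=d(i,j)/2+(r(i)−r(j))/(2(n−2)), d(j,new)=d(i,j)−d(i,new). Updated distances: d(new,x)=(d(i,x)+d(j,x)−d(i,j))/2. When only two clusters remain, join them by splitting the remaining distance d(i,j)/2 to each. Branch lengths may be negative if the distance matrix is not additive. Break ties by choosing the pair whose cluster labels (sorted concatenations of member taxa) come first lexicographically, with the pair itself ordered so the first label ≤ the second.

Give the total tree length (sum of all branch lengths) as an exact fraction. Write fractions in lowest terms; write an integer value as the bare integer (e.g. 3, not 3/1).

75/4

iteration 1: select B,L (d=1, Q=-43); attach at lengths (-19/4, 23/4); label the merged cluster BL
  updated: d(BL,C)=11, d(BL,H)=19/2
iteration 2: select BL,C (d=11, Q=-71/2); attach at lengths (11/4, 33/4); label the merged cluster BCL
  updated: d(BCL,H)=27/4
iteration 3: select BCL,H (d=27/4); attach at lengths (27/8, 27/8); label the merged cluster BCHL
final tree: (((B:-19/4,L:23/4):11/4,C:33/4):27/8,H:27/8)
total length: 75/4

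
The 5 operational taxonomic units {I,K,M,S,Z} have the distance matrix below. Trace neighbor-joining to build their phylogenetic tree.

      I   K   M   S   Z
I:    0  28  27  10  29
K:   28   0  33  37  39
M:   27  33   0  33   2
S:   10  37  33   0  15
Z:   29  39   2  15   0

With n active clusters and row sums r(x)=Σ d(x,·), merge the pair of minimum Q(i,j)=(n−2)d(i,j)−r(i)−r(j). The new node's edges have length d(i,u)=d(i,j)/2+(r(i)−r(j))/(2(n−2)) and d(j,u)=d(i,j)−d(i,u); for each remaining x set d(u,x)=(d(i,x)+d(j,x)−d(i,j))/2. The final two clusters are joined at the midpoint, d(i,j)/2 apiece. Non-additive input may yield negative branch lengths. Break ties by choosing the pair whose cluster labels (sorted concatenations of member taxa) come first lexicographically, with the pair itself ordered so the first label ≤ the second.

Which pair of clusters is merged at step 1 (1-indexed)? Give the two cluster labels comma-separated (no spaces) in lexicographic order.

M,Z

iteration 1: select M,Z (d=2, Q=-174); attach at lengths (8/3, -2/3); label the merged cluster MZ
  updated: d(I,MZ)=27, d(K,MZ)=35, d(MZ,S)=23
iteration 2: select I,S (d=10, Q=-115); attach at lengths (15/4, 25/4); label the merged cluster IS
  updated: d(IS,K)=55/2, d(IS,MZ)=20
iteration 3: select IS,K (d=55/2, Q=-165/2); attach at lengths (25/4, 85/4); label the merged cluster IKS
  updated: d(IKS,MZ)=55/4
iteration 4: select IKS,MZ (d=55/4); attach at lengths (55/8, 55/8); label the merged cluster IKMSZ
final tree: (((I:15/4,S:25/4):25/4,K:85/4):55/8,(M:8/3,Z:-2/3):55/8)
total length: 213/4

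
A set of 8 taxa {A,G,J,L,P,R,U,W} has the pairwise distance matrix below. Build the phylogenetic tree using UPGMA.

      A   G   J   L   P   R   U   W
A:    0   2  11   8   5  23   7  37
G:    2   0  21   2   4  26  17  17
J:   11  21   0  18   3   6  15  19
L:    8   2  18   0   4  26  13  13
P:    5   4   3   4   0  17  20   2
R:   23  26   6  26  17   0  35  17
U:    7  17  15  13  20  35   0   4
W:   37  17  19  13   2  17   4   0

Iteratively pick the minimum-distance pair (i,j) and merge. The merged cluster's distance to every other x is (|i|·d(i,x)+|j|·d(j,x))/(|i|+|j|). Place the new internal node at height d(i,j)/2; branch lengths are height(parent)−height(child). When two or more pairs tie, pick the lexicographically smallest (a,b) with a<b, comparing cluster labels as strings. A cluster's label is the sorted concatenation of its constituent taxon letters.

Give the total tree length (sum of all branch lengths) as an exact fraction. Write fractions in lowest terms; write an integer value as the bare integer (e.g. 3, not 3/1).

157/4

iteration 1: select A,G (d=2); attach at lengths (1, 1); label the merged cluster AG
  updated: d(AG,J)=16, d(AG,L)=5, d(AG,P)=9/2, d(AG,R)=49/2, d(AG,U)=12, d(AG,W)=27
iteration 2: select P,W (d=2); attach at lengths (1, 1); label the merged cluster PW
  updated: d(AG,PW)=63/4, d(J,PW)=11, d(L,PW)=17/2, d(PW,R)=17, d(PW,U)=12
iteration 3: select AG,L (d=5); attach at lengths (3/2, 5/2); label the merged cluster AGL
  updated: d(AGL,J)=50/3, d(AGL,PW)=40/3, d(AGL,R)=25, d(AGL,U)=37/3
iteration 4: select J,R (d=6); attach at lengths (3, 3); label the merged cluster JR
  updated: d(AGL,JR)=125/6, d(JR,PW)=14, d(JR,U)=25
iteration 5: select PW,U (d=12); attach at lengths (5, 6); label the merged cluster PUW
  updated: d(AGL,PUW)=13, d(JR,PUW)=53/3
iteration 6: select AGL,PUW (d=13); attach at lengths (4, 1/2); label the merged cluster AGLPUW
  updated: d(AGLPUW,JR)=77/4
iteration 7: select AGLPUW,JR (d=77/4); attach at lengths (25/8, 53/8); label the merged cluster AGJLPRUW
final tree: ((((A:1,G:1):3/2,L:5/2):4,((P:1,W:1):5,U:6):1/2):25/8,(J:3,R:3):53/8)
total length: 157/4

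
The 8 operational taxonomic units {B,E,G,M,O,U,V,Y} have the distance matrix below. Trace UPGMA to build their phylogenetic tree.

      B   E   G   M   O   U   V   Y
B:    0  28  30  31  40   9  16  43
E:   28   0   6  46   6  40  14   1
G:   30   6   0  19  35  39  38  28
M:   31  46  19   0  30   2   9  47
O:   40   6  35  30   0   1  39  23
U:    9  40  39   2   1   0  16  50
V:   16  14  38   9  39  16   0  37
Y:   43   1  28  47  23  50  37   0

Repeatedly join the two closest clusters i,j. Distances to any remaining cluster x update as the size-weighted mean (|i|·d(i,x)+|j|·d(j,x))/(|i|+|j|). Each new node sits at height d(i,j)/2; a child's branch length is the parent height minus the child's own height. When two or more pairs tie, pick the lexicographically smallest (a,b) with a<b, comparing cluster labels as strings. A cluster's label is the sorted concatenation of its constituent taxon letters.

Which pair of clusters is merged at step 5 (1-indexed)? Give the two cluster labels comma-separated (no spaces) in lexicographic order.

step 1: merge (E,Y) at d=1; branch lengths E→1/2, Y→1/2; new cluster EY
  updated: d(B,EY)=71/2, d(EY,G)=17, d(EY,M)=93/2, d(EY,O)=29/2, d(EY,U)=45, d(EY,V)=51/2
step 2: merge (O,U) at d=1; branch lengths O→1/2, U→1/2; new cluster OU
  updated: d(B,OU)=49/2, d(EY,OU)=119/4, d(G,OU)=37, d(M,OU)=16, d(OU,V)=55/2
step 3: merge (M,V) at d=9; branch lengths M→9/2, V→9/2; new cluster MV
  updated: d(B,MV)=47/2, d(EY,MV)=36, d(G,MV)=57/2, d(MV,OU)=87/4
step 4: merge (EY,G) at d=17; branch lengths EY→8, G→17/2; new cluster EGY
  updated: d(B,EGY)=101/3, d(EGY,MV)=67/2, d(EGY,OU)=193/6
step 5: merge (MV,OU) at d=87/4; branch lengths MV→51/8, OU→83/8; new cluster MOUV
  updated: d(B,MOUV)=24, d(EGY,MOUV)=197/6
step 6: merge (B,MOUV) at d=24; branch lengths B→12, MOUV→9/8; new cluster BMOUV
  updated: d(BMOUV,EGY)=33
step 7: merge (BMOUV,EGY) at d=33; branch lengths BMOUV→9/2, EGY→8; new cluster BEGMOUVY
final tree: ((B:12,((M:9/2,V:9/2):51/8,(O:1/2,U:1/2):83/8):9/8):9/2,((E:1/2,Y:1/2):8,G:17/2):8)
total length: 559/8

MV,OU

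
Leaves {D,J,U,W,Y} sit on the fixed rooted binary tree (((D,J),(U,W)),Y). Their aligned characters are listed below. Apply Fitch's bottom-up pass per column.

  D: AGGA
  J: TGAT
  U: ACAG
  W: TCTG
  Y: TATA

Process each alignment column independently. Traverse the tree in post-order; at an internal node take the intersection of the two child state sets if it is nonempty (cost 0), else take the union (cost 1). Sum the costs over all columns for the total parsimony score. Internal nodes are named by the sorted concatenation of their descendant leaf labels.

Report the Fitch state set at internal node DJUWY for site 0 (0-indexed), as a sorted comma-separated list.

T

[col 0] DJ: children D:{A}, J:{T} ∪→ {A,T}; cost 1
[col 0] UW: children U:{A}, W:{T} ∪→ {A,T}; cost 1
[col 0] DJUW: children DJ:{A,T}, UW:{A,T} ∩→ {A,T}; cost 0
[col 0] DJUWY: children DJUW:{A,T}, Y:{T} ∩→ {T}; cost 0
[col 1] DJ: children D:{G}, J:{G} ∩→ {G}; cost 0
[col 1] UW: children U:{C}, W:{C} ∩→ {C}; cost 0
[col 1] DJUW: children DJ:{G}, UW:{C} ∪→ {C,G}; cost 1
[col 1] DJUWY: children DJUW:{C,G}, Y:{A} ∪→ {A,C,G}; cost 1
[col 2] DJ: children D:{G}, J:{A} ∪→ {A,G}; cost 1
[col 2] UW: children U:{A}, W:{T} ∪→ {A,T}; cost 1
[col 2] DJUW: children DJ:{A,G}, UW:{A,T} ∩→ {A}; cost 0
[col 2] DJUWY: children DJUW:{A}, Y:{T} ∪→ {A,T}; cost 1
[col 3] DJ: children D:{A}, J:{T} ∪→ {A,T}; cost 1
[col 3] UW: children U:{G}, W:{G} ∩→ {G}; cost 0
[col 3] DJUW: children DJ:{A,T}, UW:{G} ∪→ {A,G,T}; cost 1
[col 3] DJUWY: children DJUW:{A,G,T}, Y:{A} ∩→ {A}; cost 0
per-site changes: [2, 2, 3, 2]; total = 9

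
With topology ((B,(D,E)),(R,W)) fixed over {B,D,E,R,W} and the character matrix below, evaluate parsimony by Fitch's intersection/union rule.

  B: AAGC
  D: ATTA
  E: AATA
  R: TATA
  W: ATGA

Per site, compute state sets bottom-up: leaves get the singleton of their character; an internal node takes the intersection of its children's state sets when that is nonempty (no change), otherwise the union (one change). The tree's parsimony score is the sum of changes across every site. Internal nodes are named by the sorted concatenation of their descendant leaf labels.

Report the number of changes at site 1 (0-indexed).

2

DE@0: {A} ∩ {A} = {A} (intersection, +0)
BDE@0: {A} ∩ {A} = {A} (intersection, +0)
RW@0: {T} ∪ {A} = {A,T} (union, +1)
BDERW@0: {A} ∩ {A,T} = {A} (intersection, +0)
DE@1: {T} ∪ {A} = {A,T} (union, +1)
BDE@1: {A} ∩ {A,T} = {A} (intersection, +0)
RW@1: {A} ∪ {T} = {A,T} (union, +1)
BDERW@1: {A} ∩ {A,T} = {A} (intersection, +0)
DE@2: {T} ∩ {T} = {T} (intersection, +0)
BDE@2: {G} ∪ {T} = {G,T} (union, +1)
RW@2: {T} ∪ {G} = {G,T} (union, +1)
BDERW@2: {G,T} ∩ {G,T} = {G,T} (intersection, +0)
DE@3: {A} ∩ {A} = {A} (intersection, +0)
BDE@3: {C} ∪ {A} = {A,C} (union, +1)
RW@3: {A} ∩ {A} = {A} (intersection, +0)
BDERW@3: {A,C} ∩ {A} = {A} (intersection, +0)
per-site changes: [1, 2, 2, 1]; total = 6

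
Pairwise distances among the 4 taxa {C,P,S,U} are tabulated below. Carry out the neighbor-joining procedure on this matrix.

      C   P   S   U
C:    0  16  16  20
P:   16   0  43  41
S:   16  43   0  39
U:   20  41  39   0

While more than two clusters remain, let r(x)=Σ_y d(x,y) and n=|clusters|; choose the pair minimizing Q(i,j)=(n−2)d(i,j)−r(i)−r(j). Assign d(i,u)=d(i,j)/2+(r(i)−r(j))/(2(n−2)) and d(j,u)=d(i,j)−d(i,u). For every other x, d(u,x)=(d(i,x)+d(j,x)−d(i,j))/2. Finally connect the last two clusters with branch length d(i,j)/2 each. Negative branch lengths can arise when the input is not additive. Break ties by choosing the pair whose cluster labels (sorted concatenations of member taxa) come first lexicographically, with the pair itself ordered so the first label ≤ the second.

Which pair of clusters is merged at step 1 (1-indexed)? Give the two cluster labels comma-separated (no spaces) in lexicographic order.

step 1: merge (C,P) at d=16, Q=-120; branch lengths C→-4, P→20; new cluster CP
  updated: d(CP,S)=43/2, d(CP,U)=45/2
step 2: merge (CP,S) at d=43/2, Q=-83; branch lengths CP→5/2, S→19; new cluster CPS
  updated: d(CPS,U)=20
step 3: merge (CPS,U) at d=20; branch lengths CPS→10, U→10; new cluster CPSU
final tree: (((C:-4,P:20):5/2,S:19):10,U:10)
total length: 115/2

C,P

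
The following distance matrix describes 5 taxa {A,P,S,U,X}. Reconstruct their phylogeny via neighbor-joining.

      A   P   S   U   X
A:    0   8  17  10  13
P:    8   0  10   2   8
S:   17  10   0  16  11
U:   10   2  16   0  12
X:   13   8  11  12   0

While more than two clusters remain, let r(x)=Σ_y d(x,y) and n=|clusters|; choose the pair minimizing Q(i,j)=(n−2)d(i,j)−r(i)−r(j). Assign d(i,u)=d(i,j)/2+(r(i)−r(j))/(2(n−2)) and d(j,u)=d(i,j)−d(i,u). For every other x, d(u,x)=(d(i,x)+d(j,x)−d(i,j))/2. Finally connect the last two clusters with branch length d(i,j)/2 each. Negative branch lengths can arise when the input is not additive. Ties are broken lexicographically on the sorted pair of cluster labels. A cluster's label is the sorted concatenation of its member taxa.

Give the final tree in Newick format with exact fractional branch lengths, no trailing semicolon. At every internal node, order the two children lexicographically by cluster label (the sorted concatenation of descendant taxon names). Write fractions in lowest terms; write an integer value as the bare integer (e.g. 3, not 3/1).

1. join S+X (d=11, Q=-65) ⇒ SX; edges |S|=43/6, |X|=23/6
  updated: d(A,SX)=19/2, d(P,SX)=7/2, d(SX,U)=17/2
2. join A+SX (d=19/2, Q=-30) ⇒ ASX; edges |A|=25/4, |SX|=13/4
  updated: d(ASX,P)=1, d(ASX,U)=9/2
3. join ASX+P (d=1, Q=-15/2) ⇒ APSX; edges |ASX|=7/4, |P|=-3/4
  updated: d(APSX,U)=11/4
4. join APSX+U (d=11/4) ⇒ APSUX; edges |APSX|=11/8, |U|=11/8
final tree: (((A:25/4,(S:43/6,X:23/6):13/4):7/4,P:-3/4):11/8,U:11/8)
total length: 97/4

(((A:25/4,(S:43/6,X:23/6):13/4):7/4,P:-3/4):11/8,U:11/8)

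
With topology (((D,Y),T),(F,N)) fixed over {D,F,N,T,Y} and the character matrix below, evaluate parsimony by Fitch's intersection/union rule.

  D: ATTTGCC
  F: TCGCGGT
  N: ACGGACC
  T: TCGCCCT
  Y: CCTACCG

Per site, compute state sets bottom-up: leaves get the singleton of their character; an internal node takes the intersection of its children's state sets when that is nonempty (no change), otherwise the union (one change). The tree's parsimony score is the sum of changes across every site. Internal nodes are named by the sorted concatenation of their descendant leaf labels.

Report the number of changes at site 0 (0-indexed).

3

[col 0] DY: children D:{A}, Y:{C} ∪→ {A,C}; cost 1
[col 0] DTY: children DY:{A,C}, T:{T} ∪→ {A,C,T}; cost 1
[col 0] FN: children F:{T}, N:{A} ∪→ {A,T}; cost 1
[col 0] DFNTY: children DTY:{A,C,T}, FN:{A,T} ∩→ {A,T}; cost 0
[col 1] DY: children D:{T}, Y:{C} ∪→ {C,T}; cost 1
[col 1] DTY: children DY:{C,T}, T:{C} ∩→ {C}; cost 0
[col 1] FN: children F:{C}, N:{C} ∩→ {C}; cost 0
[col 1] DFNTY: children DTY:{C}, FN:{C} ∩→ {C}; cost 0
[col 2] DY: children D:{T}, Y:{T} ∩→ {T}; cost 0
[col 2] DTY: children DY:{T}, T:{G} ∪→ {G,T}; cost 1
[col 2] FN: children F:{G}, N:{G} ∩→ {G}; cost 0
[col 2] DFNTY: children DTY:{G,T}, FN:{G} ∩→ {G}; cost 0
[col 3] DY: children D:{T}, Y:{A} ∪→ {A,T}; cost 1
[col 3] DTY: children DY:{A,T}, T:{C} ∪→ {A,C,T}; cost 1
[col 3] FN: children F:{C}, N:{G} ∪→ {C,G}; cost 1
[col 3] DFNTY: children DTY:{A,C,T}, FN:{C,G} ∩→ {C}; cost 0
[col 4] DY: children D:{G}, Y:{C} ∪→ {C,G}; cost 1
[col 4] DTY: children DY:{C,G}, T:{C} ∩→ {C}; cost 0
[col 4] FN: children F:{G}, N:{A} ∪→ {A,G}; cost 1
[col 4] DFNTY: children DTY:{C}, FN:{A,G} ∪→ {A,C,G}; cost 1
[col 5] DY: children D:{C}, Y:{C} ∩→ {C}; cost 0
[col 5] DTY: children DY:{C}, T:{C} ∩→ {C}; cost 0
[col 5] FN: children F:{G}, N:{C} ∪→ {C,G}; cost 1
[col 5] DFNTY: children DTY:{C}, FN:{C,G} ∩→ {C}; cost 0
[col 6] DY: children D:{C}, Y:{G} ∪→ {C,G}; cost 1
[col 6] DTY: children DY:{C,G}, T:{T} ∪→ {C,G,T}; cost 1
[col 6] FN: children F:{T}, N:{C} ∪→ {C,T}; cost 1
[col 6] DFNTY: children DTY:{C,G,T}, FN:{C,T} ∩→ {C,T}; cost 0
per-site changes: [3, 1, 1, 3, 3, 1, 3]; total = 15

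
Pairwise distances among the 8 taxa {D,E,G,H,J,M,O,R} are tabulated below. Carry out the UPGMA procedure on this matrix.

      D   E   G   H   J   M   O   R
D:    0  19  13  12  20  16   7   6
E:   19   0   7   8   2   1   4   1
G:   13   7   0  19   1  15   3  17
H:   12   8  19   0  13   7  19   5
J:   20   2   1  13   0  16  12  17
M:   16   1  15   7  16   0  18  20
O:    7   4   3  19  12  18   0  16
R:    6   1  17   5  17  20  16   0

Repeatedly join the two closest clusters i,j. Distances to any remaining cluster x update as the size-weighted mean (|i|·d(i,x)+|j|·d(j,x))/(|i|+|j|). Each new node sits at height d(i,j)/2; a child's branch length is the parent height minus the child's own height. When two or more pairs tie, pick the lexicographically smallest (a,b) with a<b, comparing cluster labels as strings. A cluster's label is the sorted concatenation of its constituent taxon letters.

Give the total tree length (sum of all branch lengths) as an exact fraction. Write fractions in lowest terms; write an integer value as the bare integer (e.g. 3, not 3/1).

step 1: merge (E,M) at d=1; branch lengths E→1/2, M→1/2; new cluster EM
  updated: d(D,EM)=35/2, d(EM,G)=11, d(EM,H)=15/2, d(EM,J)=9, d(EM,O)=11, d(EM,R)=21/2
step 2: merge (G,J) at d=1; branch lengths G→1/2, J→1/2; new cluster GJ
  updated: d(D,GJ)=33/2, d(EM,GJ)=10, d(GJ,H)=16, d(GJ,O)=15/2, d(GJ,R)=17
step 3: merge (H,R) at d=5; branch lengths H→5/2, R→5/2; new cluster HR
  updated: d(D,HR)=9, d(EM,HR)=9, d(GJ,HR)=33/2, d(HR,O)=35/2
step 4: merge (D,O) at d=7; branch lengths D→7/2, O→7/2; new cluster DO
  updated: d(DO,EM)=57/4, d(DO,GJ)=12, d(DO,HR)=53/4
step 5: merge (EM,HR) at d=9; branch lengths EM→4, HR→2; new cluster EHMR
  updated: d(DO,EHMR)=55/4, d(EHMR,GJ)=53/4
step 6: merge (DO,GJ) at d=12; branch lengths DO→5/2, GJ→11/2; new cluster DGJO
  updated: d(DGJO,EHMR)=27/2
step 7: merge (DGJO,EHMR) at d=27/2; branch lengths DGJO→3/4, EHMR→9/4; new cluster DEGHJMOR
final tree: (((D:7/2,O:7/2):5/2,(G:1/2,J:1/2):11/2):3/4,((E:1/2,M:1/2):4,(H:5/2,R:5/2):2):9/4)
total length: 31

31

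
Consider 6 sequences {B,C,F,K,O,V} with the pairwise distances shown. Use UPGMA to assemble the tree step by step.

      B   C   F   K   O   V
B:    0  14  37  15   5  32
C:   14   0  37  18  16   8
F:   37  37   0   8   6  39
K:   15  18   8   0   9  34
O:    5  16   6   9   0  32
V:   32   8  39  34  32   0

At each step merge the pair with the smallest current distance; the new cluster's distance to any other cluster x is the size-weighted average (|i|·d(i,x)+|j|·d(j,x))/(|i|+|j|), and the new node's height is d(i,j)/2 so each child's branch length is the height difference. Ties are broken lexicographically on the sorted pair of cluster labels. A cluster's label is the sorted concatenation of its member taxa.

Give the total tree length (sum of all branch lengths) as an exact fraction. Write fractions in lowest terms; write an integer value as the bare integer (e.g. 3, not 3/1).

373/8

iteration 1: select B,O (d=5); attach at lengths (5/2, 5/2); label the merged cluster BO
  updated: d(BO,C)=15, d(BO,F)=43/2, d(BO,K)=12, d(BO,V)=32
iteration 2: select C,V (d=8); attach at lengths (4, 4); label the merged cluster CV
  updated: d(BO,CV)=47/2, d(CV,F)=38, d(CV,K)=26
iteration 3: select F,K (d=8); attach at lengths (4, 4); label the merged cluster FK
  updated: d(BO,FK)=67/4, d(CV,FK)=32
iteration 4: select BO,FK (d=67/4); attach at lengths (47/8, 35/8); label the merged cluster BFKO
  updated: d(BFKO,CV)=111/4
iteration 5: select BFKO,CV (d=111/4); attach at lengths (11/2, 79/8); label the merged cluster BCFKOV
final tree: (((B:5/2,O:5/2):47/8,(F:4,K:4):35/8):11/2,(C:4,V:4):79/8)
total length: 373/8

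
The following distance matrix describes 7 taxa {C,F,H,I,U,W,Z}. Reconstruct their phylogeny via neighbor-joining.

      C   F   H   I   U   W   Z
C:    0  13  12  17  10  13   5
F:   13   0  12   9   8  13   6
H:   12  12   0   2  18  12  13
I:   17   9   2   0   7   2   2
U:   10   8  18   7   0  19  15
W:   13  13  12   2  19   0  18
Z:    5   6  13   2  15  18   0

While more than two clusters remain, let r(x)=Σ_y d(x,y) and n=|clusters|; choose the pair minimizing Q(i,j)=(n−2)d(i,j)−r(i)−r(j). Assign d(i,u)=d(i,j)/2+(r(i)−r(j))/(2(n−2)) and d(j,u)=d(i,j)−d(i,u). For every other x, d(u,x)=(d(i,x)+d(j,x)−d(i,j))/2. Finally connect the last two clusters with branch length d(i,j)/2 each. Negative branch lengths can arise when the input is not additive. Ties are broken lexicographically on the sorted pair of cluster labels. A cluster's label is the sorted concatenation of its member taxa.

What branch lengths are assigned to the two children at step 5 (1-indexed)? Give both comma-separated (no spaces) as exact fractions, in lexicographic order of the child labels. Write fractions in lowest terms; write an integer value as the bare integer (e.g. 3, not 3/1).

iteration 1: select I,W (d=2, Q=-106); attach at lengths (-14/5, 24/5); label the merged cluster IW
  updated: d(C,IW)=14, d(F,IW)=10, d(H,IW)=6, d(IW,U)=12, d(IW,Z)=9
iteration 2: select H,IW (d=6, Q=-88); attach at lengths (17/4, 7/4); label the merged cluster HIW
  updated: d(C,HIW)=10, d(F,HIW)=8, d(HIW,U)=12, d(HIW,Z)=8
iteration 3: select C,Z (d=5, Q=-57); attach at lengths (19/6, 11/6); label the merged cluster CZ
  updated: d(CZ,F)=7, d(CZ,HIW)=13/2, d(CZ,U)=10
iteration 4: select CZ,HIW (d=13/2, Q=-37); attach at lengths (5/2, 4); label the merged cluster CHIWZ
  updated: d(CHIWZ,F)=17/4, d(CHIWZ,U)=31/4
iteration 5: select CHIWZ,F (d=17/4, Q=-20); attach at lengths (2, 9/4); label the merged cluster CFHIWZ
  updated: d(CFHIWZ,U)=23/4
iteration 6: select CFHIWZ,U (d=23/4); attach at lengths (23/8, 23/8); label the merged cluster CFHIUWZ
final tree: ((((C:19/6,Z:11/6):5/2,(H:17/4,(I:-14/5,W:24/5):7/4):4):2,F:9/4):23/8,U:23/8)
total length: 59/2

2,9/4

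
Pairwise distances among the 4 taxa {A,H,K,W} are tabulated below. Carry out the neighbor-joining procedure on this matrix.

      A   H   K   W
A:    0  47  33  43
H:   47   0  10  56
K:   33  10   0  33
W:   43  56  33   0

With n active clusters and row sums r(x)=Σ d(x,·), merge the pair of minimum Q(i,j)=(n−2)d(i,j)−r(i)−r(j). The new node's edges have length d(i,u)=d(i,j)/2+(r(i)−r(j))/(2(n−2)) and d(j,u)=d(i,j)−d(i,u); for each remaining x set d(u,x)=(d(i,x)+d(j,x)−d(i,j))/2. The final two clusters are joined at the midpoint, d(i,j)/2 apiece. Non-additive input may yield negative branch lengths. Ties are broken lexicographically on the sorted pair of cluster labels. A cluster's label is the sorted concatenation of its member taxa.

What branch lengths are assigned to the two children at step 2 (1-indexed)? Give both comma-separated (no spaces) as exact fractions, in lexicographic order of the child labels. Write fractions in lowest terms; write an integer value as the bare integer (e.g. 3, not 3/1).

63/4,57/4

iteration 1: select A,W (d=43, Q=-169); attach at lengths (77/4, 95/4); label the merged cluster AW
  updated: d(AW,H)=30, d(AW,K)=23/2
iteration 2: select AW,H (d=30, Q=-103/2); attach at lengths (63/4, 57/4); label the merged cluster AHW
  updated: d(AHW,K)=-17/4
iteration 3: select AHW,K (d=-17/4); attach at lengths (-17/8, -17/8); label the merged cluster AHKW
final tree: (((A:77/4,W:95/4):63/4,H:57/4):-17/8,K:-17/8)
total length: 275/4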